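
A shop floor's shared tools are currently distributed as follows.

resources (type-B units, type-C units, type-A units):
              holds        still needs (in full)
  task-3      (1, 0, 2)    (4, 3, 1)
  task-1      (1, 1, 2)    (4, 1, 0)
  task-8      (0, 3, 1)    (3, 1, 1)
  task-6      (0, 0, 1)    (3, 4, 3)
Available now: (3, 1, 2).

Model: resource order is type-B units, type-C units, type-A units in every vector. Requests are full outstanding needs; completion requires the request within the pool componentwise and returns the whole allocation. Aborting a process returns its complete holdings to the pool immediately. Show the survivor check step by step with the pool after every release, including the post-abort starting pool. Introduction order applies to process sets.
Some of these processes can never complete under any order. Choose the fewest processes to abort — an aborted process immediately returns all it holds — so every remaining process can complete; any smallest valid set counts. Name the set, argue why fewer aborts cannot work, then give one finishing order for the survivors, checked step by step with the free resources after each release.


Abort task-1.
Key observation: the returned (1, 1, 2) from task-1 is what brings task-3 — unrunnable before, under any order — into play at step 2.
Why nothing smaller works: aborting no one leaves the state deadlocked as given.
Survivors finish in the order: task-8, task-3, task-6. Walking it through (pool after the aborts first):
  pool = (4, 2, 4)
  task-8 needs (3, 1, 1) <= (4, 2, 4) -> finishes; pool += (0, 3, 1) = (4, 5, 5)
  task-3 needs (4, 3, 1) <= (4, 5, 5) -> finishes; pool += (1, 0, 2) = (5, 5, 7)
  task-6 needs (3, 4, 3) <= (5, 5, 7) -> finishes; pool += (0, 0, 1) = (5, 5, 8)


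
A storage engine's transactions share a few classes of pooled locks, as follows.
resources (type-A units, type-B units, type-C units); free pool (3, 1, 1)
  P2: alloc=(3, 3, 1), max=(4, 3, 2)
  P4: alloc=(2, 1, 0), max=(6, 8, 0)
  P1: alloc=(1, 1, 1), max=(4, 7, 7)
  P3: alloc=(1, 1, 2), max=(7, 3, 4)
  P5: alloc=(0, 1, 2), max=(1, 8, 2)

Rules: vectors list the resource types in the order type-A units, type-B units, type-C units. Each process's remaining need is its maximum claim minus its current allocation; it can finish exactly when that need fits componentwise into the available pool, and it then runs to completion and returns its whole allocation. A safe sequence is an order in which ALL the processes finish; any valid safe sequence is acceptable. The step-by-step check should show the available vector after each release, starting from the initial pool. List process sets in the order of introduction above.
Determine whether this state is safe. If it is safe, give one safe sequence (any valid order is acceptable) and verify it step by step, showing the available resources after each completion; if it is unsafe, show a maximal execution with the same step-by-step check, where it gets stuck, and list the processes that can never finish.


UNSAFE.
Key observation: type-B units is the bottleneck — with P2, P3 done the pool holds (7, 5, 4), short of every remaining need.
A maximal execution: P2, P3 — then nothing else fits. Step-by-step check:
  pool = (3, 1, 1)
  P2: need (1, 0, 1) fits (3, 1, 1); releases (3, 3, 1), pool now (6, 4, 2)
  P3: need (6, 2, 2) fits (6, 4, 2); releases (1, 1, 2), pool now (7, 5, 4)
  P4 cannot run: need (4, 7, 0) vs free (7, 5, 4) (insufficient type-B units)
  P1 cannot run: need (3, 6, 6) vs free (7, 5, 4) (insufficient type-B units and type-C units)
  P5 cannot run: need (1, 7, 0) vs free (7, 5, 4) (insufficient type-B units)
Never able to finish: P4, P1 and P5.


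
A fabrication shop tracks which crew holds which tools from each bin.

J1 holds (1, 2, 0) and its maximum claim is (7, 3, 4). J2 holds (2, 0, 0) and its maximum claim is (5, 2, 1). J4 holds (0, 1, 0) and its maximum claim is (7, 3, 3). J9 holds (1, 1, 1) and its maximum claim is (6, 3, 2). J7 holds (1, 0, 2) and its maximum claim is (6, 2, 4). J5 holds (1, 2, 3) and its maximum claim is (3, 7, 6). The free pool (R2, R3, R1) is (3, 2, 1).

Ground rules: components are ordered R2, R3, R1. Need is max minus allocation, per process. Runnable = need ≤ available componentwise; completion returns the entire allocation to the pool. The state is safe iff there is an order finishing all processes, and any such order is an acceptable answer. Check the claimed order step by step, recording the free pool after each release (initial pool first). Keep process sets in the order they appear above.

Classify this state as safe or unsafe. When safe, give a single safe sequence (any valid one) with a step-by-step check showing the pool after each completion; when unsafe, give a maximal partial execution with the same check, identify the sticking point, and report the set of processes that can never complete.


SAFE. One safe sequence: J2, J9, J7, J1, J4, J5.
Key observation: J2 is the earliest step where a requested resource binds exactly: need (3, 2, 1), pool (3, 2, 1) at its turn.
Step-by-step check:
  pool = (3, 2, 1)
  run J2 (needs (3, 2, 1), free (3, 2, 1)); after release of (2, 0, 0) the pool is (5, 2, 1)
  run J9 (needs (5, 2, 1), free (5, 2, 1)); after release of (1, 1, 1) the pool is (6, 3, 2)
  run J7 (needs (5, 2, 2), free (6, 3, 2)); after release of (1, 0, 2) the pool is (7, 3, 4)
  run J1 (needs (6, 1, 4), free (7, 3, 4)); after release of (1, 2, 0) the pool is (8, 5, 4)
  run J4 (needs (7, 2, 3), free (8, 5, 4)); after release of (0, 1, 0) the pool is (8, 6, 4)
  run J5 (needs (2, 5, 3), free (8, 6, 4)); after release of (1, 2, 3) the pool is (9, 8, 7)


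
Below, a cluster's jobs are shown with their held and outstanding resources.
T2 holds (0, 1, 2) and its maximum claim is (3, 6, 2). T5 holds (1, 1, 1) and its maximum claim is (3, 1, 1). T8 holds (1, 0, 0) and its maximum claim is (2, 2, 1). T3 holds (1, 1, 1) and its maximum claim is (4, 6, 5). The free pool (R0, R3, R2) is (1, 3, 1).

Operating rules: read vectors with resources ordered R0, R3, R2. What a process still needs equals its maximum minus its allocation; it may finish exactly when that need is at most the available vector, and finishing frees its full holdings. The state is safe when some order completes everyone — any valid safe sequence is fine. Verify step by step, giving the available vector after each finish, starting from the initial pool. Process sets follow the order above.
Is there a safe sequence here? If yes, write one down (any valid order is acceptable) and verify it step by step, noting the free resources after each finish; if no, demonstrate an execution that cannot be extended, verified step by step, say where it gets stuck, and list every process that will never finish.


UNSAFE — no complete ordering exists.
Key observation: even finishing T8, T5 leaves just (3, 4, 2) free — too little R3 for any of the remaining processes.
The run T8, T5 cannot be extended any further. Verifying each step:
  pool = (1, 3, 1)
  T8 needs (1, 2, 1) <= (1, 3, 1) -> finishes; pool += (1, 0, 0) = (2, 3, 1)
  T5 needs (2, 0, 0) <= (2, 3, 1) -> finishes; pool += (1, 1, 1) = (3, 4, 2)
  blocked: T2 wants (3, 5, 0), pool (3, 4, 2) — not enough R3
  blocked: T3 wants (3, 5, 4), pool (3, 4, 2) — not enough R3 and R2
Permanently blocked: T2 and T3.


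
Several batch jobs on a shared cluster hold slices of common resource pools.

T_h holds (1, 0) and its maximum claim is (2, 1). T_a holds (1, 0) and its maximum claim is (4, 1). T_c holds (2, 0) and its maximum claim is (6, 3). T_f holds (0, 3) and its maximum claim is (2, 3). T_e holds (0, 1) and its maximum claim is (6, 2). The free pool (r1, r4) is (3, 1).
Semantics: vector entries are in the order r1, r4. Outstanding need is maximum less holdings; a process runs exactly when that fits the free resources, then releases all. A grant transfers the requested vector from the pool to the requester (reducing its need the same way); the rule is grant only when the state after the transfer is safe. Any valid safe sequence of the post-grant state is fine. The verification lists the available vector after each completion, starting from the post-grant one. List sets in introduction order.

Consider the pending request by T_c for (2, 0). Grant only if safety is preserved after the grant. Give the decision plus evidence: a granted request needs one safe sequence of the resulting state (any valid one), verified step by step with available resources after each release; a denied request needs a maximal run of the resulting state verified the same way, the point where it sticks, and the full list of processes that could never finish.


GRANT: granting preserves safety; a valid post-grant sequence is T_h, T_f, T_c, T_a, T_e.
Key observation: granting shrinks the pool to (1, 1), yet T_h still fits and the chain goes through.
Verifying the post-grant state step by step:
  pool = (1, 1)
  T_h needs (1, 1) <= (1, 1) -> finishes; pool += (1, 0) = (2, 1)
  T_f needs (2, 0) <= (2, 1) -> finishes; pool += (0, 3) = (2, 4)
  T_c needs (2, 3) <= (2, 4) -> finishes; pool += (4, 0) = (6, 4)
  T_a needs (3, 1) <= (6, 4) -> finishes; pool += (1, 0) = (7, 4)
  T_e needs (6, 1) <= (7, 4) -> finishes; pool += (0, 1) = (7, 5)


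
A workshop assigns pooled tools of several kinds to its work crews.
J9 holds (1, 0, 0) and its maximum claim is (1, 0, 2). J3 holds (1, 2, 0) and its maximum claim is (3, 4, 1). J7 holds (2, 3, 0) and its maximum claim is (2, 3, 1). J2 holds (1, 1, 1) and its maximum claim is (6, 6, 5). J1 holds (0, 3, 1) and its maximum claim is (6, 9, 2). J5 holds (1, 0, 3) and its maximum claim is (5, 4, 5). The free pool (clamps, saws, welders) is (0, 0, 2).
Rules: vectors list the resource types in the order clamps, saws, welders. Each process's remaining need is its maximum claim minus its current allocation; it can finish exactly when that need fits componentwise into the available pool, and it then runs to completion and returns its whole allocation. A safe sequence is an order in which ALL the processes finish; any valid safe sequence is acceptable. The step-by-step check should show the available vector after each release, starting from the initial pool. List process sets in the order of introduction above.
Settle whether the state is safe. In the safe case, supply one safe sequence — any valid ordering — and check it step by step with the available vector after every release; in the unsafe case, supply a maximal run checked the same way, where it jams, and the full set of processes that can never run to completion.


SAFE, for example via the order J9, J7, J3, J5, J2, J1.
Key observation: J9 is the earliest step where a requested resource binds exactly: need (0, 0, 2), pool (0, 0, 2) at its turn.
Walking it through:
  pool = (0, 0, 2)
  J9: need (0, 0, 2) fits (0, 0, 2); releases (1, 0, 0), pool now (1, 0, 2)
  J7: need (0, 0, 1) fits (1, 0, 2); releases (2, 3, 0), pool now (3, 3, 2)
  J3: need (2, 2, 1) fits (3, 3, 2); releases (1, 2, 0), pool now (4, 5, 2)
  J5: need (4, 4, 2) fits (4, 5, 2); releases (1, 0, 3), pool now (5, 5, 5)
  J2: need (5, 5, 4) fits (5, 5, 5); releases (1, 1, 1), pool now (6, 6, 6)
  J1: need (6, 6, 1) fits (6, 6, 6); releases (0, 3, 1), pool now (6, 9, 7)


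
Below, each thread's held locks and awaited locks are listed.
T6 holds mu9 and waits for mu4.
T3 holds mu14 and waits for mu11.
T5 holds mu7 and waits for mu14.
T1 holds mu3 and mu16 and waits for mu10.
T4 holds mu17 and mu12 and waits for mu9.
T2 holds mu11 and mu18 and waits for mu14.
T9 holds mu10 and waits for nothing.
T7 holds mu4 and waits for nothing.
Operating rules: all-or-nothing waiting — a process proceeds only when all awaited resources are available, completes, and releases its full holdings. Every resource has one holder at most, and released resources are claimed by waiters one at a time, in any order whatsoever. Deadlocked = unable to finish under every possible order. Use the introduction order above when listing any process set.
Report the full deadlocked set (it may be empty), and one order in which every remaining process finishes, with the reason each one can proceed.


Deadlocked set: T3, T5 and T2.
Key observation: the loop T3 -> T2 -> T3 blocks itself forever; T5 waits into the deadlock from upstream.
The rest can finish in the order T7, T6, T4, T9, T1.
Verifying each step:
  T7: no waits; runs immediately, freeing mu4
  T6: everything it awaited (mu4) is free; runs, freeing mu9
  T4: everything it awaited (mu9) is free; runs, freeing mu17 and mu12
  T9: no waits; runs immediately, freeing mu10
  T1: everything it awaited (mu10) is free; runs, freeing mu3 and mu16


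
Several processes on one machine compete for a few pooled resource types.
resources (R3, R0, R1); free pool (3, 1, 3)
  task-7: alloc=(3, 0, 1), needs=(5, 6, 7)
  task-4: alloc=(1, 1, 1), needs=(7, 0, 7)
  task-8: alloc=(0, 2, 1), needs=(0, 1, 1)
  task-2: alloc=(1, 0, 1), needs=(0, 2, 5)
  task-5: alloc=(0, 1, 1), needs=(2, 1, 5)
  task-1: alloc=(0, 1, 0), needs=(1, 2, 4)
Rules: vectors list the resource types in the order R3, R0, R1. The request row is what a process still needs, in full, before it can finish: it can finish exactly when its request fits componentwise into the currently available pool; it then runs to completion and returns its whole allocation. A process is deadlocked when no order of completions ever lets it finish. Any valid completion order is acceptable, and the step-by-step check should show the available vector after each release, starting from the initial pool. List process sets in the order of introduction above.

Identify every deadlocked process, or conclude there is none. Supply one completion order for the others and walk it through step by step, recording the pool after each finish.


Deadlocked set: task-7, task-4, task-2 and task-5.
Key observation: the pool after task-8, task-1 is (3, 4, 4); every surviving request exceeds it in R1, so progress ends there.
A valid finishing order for the others: task-8, task-1. Verifying each step:
  pool = (3, 1, 3)
  task-8 needs (0, 1, 1) <= (3, 1, 3) -> finishes; pool += (0, 2, 1) = (3, 3, 4)
  task-1 needs (1, 2, 4) <= (3, 3, 4) -> finishes; pool += (0, 1, 0) = (3, 4, 4)
None of the blocked processes ever fits:
  task-7 cannot run: need (5, 6, 7) vs free (3, 4, 4) (insufficient R3, R0 and R1)
  task-4 cannot run: need (7, 0, 7) vs free (3, 4, 4) (insufficient R3 and R1)
  task-2 cannot run: need (0, 2, 5) vs free (3, 4, 4) (insufficient R1)
  task-5 cannot run: need (2, 1, 5) vs free (3, 4, 4) (insufficient R1)


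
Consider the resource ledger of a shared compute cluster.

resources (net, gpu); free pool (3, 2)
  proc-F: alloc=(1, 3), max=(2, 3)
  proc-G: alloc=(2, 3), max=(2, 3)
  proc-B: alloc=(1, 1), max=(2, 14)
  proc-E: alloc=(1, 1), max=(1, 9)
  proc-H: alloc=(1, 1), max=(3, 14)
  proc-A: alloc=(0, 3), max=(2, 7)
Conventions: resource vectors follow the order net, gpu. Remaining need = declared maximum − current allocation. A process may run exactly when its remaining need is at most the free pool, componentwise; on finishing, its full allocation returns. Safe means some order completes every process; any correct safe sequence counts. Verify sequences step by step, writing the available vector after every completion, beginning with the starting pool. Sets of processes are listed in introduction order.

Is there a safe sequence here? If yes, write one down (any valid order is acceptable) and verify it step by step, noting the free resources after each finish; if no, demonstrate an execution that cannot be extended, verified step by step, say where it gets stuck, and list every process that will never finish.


UNSAFE.
Key observation: the pool after proc-F, proc-A, proc-G, proc-E is (7, 12); every surviving request exceeds it in gpu, so progress ends there.
Going as far as possible: proc-F, proc-A, proc-G, proc-E; after that, nothing fits. Verifying each step:
  pool = (3, 2)
  run proc-F (needs (1, 0), free (3, 2)); after release of (1, 3) the pool is (4, 5)
  run proc-A (needs (2, 4), free (4, 5)); after release of (0, 3) the pool is (4, 8)
  run proc-G (needs (0, 0), free (4, 8)); after release of (2, 3) the pool is (6, 11)
  run proc-E (needs (0, 8), free (6, 11)); after release of (1, 1) the pool is (7, 12)
  proc-B still needs (1, 13) but only (7, 12) is free — short on gpu
  proc-H still needs (2, 13) but only (7, 12) is free — short on gpu
Processes that can never finish: proc-B and proc-H.


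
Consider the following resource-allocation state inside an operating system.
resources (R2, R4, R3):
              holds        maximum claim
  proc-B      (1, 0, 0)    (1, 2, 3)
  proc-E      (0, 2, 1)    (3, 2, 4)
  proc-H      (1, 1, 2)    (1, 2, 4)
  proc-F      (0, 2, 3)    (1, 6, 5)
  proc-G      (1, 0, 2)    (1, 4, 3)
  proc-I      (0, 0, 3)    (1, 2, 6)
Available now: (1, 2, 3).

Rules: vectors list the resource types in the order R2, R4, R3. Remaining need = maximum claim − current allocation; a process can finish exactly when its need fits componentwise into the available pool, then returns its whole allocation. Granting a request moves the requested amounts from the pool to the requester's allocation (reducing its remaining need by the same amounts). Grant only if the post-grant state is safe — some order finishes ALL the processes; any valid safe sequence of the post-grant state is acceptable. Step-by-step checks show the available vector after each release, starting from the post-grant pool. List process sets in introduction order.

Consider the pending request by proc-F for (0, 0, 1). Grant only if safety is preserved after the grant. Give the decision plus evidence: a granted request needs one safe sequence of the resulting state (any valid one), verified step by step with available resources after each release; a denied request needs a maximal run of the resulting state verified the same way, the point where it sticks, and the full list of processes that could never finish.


GRANT — the state after the grant stays safe, e.g. via proc-H, proc-B, proc-E, proc-G, proc-F, proc-I.
Key observation: granting shrinks the pool to (1, 2, 2), yet proc-H still fits and the chain goes through.
Step-by-step check of the post-grant state:
  pool = (1, 2, 2)
  run proc-H (needs (0, 1, 2), free (1, 2, 2)); after release of (1, 1, 2) the pool is (2, 3, 4)
  run proc-B (needs (0, 2, 3), free (2, 3, 4)); after release of (1, 0, 0) the pool is (3, 3, 4)
  run proc-E (needs (3, 0, 3), free (3, 3, 4)); after release of (0, 2, 1) the pool is (3, 5, 5)
  run proc-G (needs (0, 4, 1), free (3, 5, 5)); after release of (1, 0, 2) the pool is (4, 5, 7)
  run proc-F (needs (1, 4, 1), free (4, 5, 7)); after release of (0, 2, 4) the pool is (4, 7, 11)
  run proc-I (needs (1, 2, 3), free (4, 7, 11)); after release of (0, 0, 3) the pool is (4, 7, 14)


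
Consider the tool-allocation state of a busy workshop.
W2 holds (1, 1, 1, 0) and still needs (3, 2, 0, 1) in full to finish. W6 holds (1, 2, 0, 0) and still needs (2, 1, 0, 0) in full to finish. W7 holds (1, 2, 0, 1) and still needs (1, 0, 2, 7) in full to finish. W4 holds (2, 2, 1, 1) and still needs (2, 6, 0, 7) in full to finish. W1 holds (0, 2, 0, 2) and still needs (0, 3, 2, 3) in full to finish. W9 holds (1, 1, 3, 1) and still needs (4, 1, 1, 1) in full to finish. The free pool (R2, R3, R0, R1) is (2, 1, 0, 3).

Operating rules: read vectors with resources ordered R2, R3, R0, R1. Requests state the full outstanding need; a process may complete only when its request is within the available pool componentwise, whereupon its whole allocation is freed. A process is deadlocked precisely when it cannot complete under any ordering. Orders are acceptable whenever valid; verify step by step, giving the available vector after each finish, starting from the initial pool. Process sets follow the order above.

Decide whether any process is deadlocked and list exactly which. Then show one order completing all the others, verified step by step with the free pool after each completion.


The deadlocked set is W7 and W4.
Key observation: W6, W2, W9, W1 can finish, but then (5, 7, 4, 6) is all there is, and the blocked group's R1 demands exceed it.
The rest can finish in the order W6, W2, W9, W1. Verifying each step:
  pool = (2, 1, 0, 3)
  W6 needs (2, 1, 0, 0) <= (2, 1, 0, 3) -> finishes; pool += (1, 2, 0, 0) = (3, 3, 0, 3)
  W2 needs (3, 2, 0, 1) <= (3, 3, 0, 3) -> finishes; pool += (1, 1, 1, 0) = (4, 4, 1, 3)
  W9 needs (4, 1, 1, 1) <= (4, 4, 1, 3) -> finishes; pool += (1, 1, 3, 1) = (5, 5, 4, 4)
  W1 needs (0, 3, 2, 3) <= (5, 5, 4, 4) -> finishes; pool += (0, 2, 0, 2) = (5, 7, 4, 6)
None of the blocked processes ever fits:
  W7 still needs (1, 0, 2, 7) but only (5, 7, 4, 6) is free — short on R1
  W4 still needs (2, 6, 0, 7) but only (5, 7, 4, 6) is free — short on R1


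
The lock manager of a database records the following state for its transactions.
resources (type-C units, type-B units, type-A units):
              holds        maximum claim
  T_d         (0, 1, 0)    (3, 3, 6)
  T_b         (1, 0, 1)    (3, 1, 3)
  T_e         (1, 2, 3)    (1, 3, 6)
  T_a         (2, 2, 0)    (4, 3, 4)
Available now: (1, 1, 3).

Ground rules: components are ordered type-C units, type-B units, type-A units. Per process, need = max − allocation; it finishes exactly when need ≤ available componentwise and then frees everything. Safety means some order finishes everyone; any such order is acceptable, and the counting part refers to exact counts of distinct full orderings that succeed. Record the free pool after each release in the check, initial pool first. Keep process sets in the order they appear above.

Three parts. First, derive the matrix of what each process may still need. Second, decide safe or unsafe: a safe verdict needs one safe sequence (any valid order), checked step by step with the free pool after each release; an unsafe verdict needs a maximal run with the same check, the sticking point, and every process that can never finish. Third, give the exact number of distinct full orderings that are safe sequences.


(1) Need matrix, components ordered type-C units, type-B units, type-A units:
  T_d: (3, 2, 6)
  T_b: (2, 1, 2)
  T_e: (0, 1, 3)
  T_a: (2, 1, 4)
(2) The state is SAFE; one workable sequence: T_e, T_a, T_b, T_d.
Key observation: reading the order forward, T_e is the first process whose need (0, 1, 3) meets the free pool (1, 1, 3) exactly on a resource it requests.
Walking it through:
  pool = (1, 1, 3)
  run T_e (needs (0, 1, 3), free (1, 1, 3)); after release of (1, 2, 3) the pool is (2, 3, 6)
  run T_a (needs (2, 1, 4), free (2, 3, 6)); after release of (2, 2, 0) the pool is (4, 5, 6)
  run T_b (needs (2, 1, 2), free (4, 5, 6)); after release of (1, 0, 1) the pool is (5, 5, 7)
  run T_d (needs (3, 2, 6), free (5, 5, 7)); after release of (0, 1, 0) the pool is (5, 6, 7)
(3) The exact count: 4 of the possible complete orderings are safe sequences.


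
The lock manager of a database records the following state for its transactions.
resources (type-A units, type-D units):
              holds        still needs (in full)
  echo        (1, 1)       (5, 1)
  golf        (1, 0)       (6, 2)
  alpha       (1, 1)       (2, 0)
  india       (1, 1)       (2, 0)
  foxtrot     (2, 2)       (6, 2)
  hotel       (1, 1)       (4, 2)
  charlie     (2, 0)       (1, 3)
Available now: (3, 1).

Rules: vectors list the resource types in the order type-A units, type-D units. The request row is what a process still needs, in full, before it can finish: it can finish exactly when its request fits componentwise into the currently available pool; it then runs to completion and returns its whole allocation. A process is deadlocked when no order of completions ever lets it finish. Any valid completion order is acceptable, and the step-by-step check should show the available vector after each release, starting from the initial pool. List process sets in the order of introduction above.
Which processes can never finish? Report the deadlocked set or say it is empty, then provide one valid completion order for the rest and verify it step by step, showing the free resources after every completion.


The deadlocked set is empty.
Key observation: starting with india, each completion frees enough for the next — no one is permanently blocked.
A valid finishing order for the others: india, alpha, charlie, foxtrot, golf, hotel, echo. Step-by-step check:
  pool = (3, 1)
  india needs (2, 0) <= (3, 1) -> finishes; pool += (1, 1) = (4, 2)
  alpha needs (2, 0) <= (4, 2) -> finishes; pool += (1, 1) = (5, 3)
  charlie needs (1, 3) <= (5, 3) -> finishes; pool += (2, 0) = (7, 3)
  foxtrot needs (6, 2) <= (7, 3) -> finishes; pool += (2, 2) = (9, 5)
  golf needs (6, 2) <= (9, 5) -> finishes; pool += (1, 0) = (10, 5)
  hotel needs (4, 2) <= (10, 5) -> finishes; pool += (1, 1) = (11, 6)
  echo needs (5, 1) <= (11, 6) -> finishes; pool += (1, 1) = (12, 7)


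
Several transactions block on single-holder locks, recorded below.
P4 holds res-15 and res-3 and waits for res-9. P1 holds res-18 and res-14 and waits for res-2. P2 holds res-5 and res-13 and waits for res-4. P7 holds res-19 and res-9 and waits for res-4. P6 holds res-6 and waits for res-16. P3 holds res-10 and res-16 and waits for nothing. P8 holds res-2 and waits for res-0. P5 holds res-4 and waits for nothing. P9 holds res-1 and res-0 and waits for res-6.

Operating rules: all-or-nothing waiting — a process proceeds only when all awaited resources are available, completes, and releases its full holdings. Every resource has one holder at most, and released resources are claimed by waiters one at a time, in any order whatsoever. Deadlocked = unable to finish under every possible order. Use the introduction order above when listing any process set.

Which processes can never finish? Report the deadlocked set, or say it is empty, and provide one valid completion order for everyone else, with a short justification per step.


Nothing here is deadlocked.
Key observation: there is no circular wait here — follow any chain and it reaches a process that is free to run now.
One completion order for the rest: P3, P5, P6, P7, P2, P9, P8, P1, P4.
Check, step by step:
  P3: no waits; runs immediately, freeing res-10 and res-16
  P5: no waits; runs immediately, freeing res-4
  P6: everything it awaited (res-16) is free; runs, freeing res-6
  P7: everything it awaited (res-4) is free; runs, freeing res-19 and res-9
  P2: everything it awaited (res-4) is free; runs, freeing res-5 and res-13
  P9: everything it awaited (res-6) is free; runs, freeing res-1 and res-0
  P8: everything it awaited (res-0) is free; runs, freeing res-2
  P1: everything it awaited (res-2) is free; runs, freeing res-18 and res-14
  P4: everything it awaited (res-9) is free; runs, freeing res-15 and res-3


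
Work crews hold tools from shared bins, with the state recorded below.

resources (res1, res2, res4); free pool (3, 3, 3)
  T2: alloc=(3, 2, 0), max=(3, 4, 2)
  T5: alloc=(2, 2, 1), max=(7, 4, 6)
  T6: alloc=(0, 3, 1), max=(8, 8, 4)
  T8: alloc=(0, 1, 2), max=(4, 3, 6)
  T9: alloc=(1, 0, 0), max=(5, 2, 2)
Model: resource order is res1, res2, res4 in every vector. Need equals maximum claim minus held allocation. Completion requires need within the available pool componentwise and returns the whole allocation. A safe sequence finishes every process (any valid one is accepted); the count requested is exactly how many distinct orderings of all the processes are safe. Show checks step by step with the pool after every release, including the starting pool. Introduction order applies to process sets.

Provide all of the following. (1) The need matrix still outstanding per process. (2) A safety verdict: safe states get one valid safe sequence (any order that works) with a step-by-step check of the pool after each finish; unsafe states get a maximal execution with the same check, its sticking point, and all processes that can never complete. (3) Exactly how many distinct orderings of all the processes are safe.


(1) Need matrix, components ordered res1, res2, res4:
  T2: (0, 2, 2)
  T5: (5, 2, 5)
  T6: (8, 5, 3)
  T8: (4, 2, 4)
  T9: (4, 2, 2)
(2) The state is UNSAFE.
Key observation: after T2, T9 the pool peaks at (7, 5, 3), and each blocked process is short somewhere: T5 on res4; T6 on res1; T8 on res4.
The run T2, T9 cannot be extended any further. Verifying each step:
  pool = (3, 3, 3)
  T2 needs (0, 2, 2) <= (3, 3, 3) -> finishes; pool += (3, 2, 0) = (6, 5, 3)
  T9 needs (4, 2, 2) <= (6, 5, 3) -> finishes; pool += (1, 0, 0) = (7, 5, 3)
  blocked: T5 wants (5, 2, 5), pool (7, 5, 3) — not enough res4
  blocked: T6 wants (8, 5, 3), pool (7, 5, 3) — not enough res1
  blocked: T8 wants (4, 2, 4), pool (7, 5, 3) — not enough res4
Processes that can never finish: T5, T6 and T8.
(3) The exact count: 0 of the possible complete orderings are safe sequences.


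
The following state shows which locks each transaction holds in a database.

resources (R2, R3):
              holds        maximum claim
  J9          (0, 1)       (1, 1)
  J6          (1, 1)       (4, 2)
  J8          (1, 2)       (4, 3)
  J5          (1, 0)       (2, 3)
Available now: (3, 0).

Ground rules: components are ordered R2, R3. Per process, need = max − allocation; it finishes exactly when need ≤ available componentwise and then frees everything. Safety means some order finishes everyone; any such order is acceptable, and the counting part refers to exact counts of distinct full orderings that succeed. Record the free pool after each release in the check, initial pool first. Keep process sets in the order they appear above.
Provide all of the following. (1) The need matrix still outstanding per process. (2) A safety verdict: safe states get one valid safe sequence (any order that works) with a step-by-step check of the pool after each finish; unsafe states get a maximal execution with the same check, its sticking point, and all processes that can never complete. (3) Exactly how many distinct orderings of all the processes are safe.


(1) Remaining need (order R2, R3):
  J9: (1, 0)
  J6: (3, 1)
  J8: (3, 1)
  J5: (1, 3)
(2) The state is SAFE; one workable sequence: J9, J6, J8, J5.
Key observation: at J6 the run first touches a limit — (3, 1) against (3, 1), exact on a resource it actually requests.
Verifying each step:
  pool = (3, 0)
  J9 needs (1, 0) <= (3, 0) -> finishes; pool += (0, 1) = (3, 1)
  J6 needs (3, 1) <= (3, 1) -> finishes; pool += (1, 1) = (4, 2)
  J8 needs (3, 1) <= (4, 2) -> finishes; pool += (1, 2) = (5, 4)
  J5 needs (1, 3) <= (5, 4) -> finishes; pool += (1, 0) = (6, 4)
(3) Exactly 3 of the possible complete orderings are safe sequences.


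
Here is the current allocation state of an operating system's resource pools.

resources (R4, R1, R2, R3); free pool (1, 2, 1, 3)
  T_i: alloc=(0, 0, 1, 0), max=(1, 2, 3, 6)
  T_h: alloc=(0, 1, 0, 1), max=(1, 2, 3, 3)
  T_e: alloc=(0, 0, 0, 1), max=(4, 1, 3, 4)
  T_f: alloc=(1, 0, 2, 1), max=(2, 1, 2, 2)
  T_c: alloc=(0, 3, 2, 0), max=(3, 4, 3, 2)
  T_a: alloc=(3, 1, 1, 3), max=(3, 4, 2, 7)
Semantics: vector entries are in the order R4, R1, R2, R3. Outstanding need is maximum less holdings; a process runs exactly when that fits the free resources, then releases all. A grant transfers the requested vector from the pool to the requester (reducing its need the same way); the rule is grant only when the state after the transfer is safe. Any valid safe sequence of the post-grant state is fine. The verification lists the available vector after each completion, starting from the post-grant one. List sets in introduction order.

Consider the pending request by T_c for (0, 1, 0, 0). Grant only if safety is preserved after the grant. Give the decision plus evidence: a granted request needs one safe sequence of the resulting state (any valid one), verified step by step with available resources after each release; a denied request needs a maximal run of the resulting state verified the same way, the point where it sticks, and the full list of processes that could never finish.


DENY: after the grant no complete ordering would exist.
Key observation: after T_f, T_h the pool peaks at (2, 2, 3, 5), and each blocked process is short somewhere: T_i on R3; T_e on R4; T_c on R4; T_a on R1.
On the post-grant state, T_f, T_h is a maximal run — nothing extends it. Step-by-step check:
  pool = (1, 1, 1, 3)
  run T_f (needs (1, 1, 0, 1), free (1, 1, 1, 3)); after release of (1, 0, 2, 1) the pool is (2, 1, 3, 4)
  run T_h (needs (1, 1, 3, 2), free (2, 1, 3, 4)); after release of (0, 1, 0, 1) the pool is (2, 2, 3, 5)
  T_i cannot run: need (1, 2, 2, 6) vs free (2, 2, 3, 5) (insufficient R3)
  T_e cannot run: need (4, 1, 3, 3) vs free (2, 2, 3, 5) (insufficient R4)
  T_c cannot run: need (3, 0, 1, 2) vs free (2, 2, 3, 5) (insufficient R4)
  T_a cannot run: need (0, 3, 1, 4) vs free (2, 2, 3, 5) (insufficient R1)
Processes that could never finish after the grant: T_i, T_e, T_c and T_a.


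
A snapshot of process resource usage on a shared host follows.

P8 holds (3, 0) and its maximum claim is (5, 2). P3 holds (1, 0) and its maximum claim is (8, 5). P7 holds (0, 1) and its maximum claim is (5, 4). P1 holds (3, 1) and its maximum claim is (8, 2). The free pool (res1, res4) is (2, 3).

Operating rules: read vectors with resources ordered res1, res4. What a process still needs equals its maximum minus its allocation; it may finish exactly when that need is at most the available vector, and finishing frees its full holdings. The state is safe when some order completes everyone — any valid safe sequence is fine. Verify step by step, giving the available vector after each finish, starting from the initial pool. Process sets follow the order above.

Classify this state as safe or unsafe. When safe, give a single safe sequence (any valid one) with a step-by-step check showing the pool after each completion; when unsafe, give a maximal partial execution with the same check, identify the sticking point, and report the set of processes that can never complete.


SAFE, for example via the order P8, P1, P7, P3.
Key observation: P8 marks the first exact bind of the order: its need (2, 2) fits the free (2, 3) with zero slack on a requested resource.
Check, step by step:
  pool = (2, 3)
  P8 needs (2, 2) <= (2, 3) -> finishes; pool += (3, 0) = (5, 3)
  P1 needs (5, 1) <= (5, 3) -> finishes; pool += (3, 1) = (8, 4)
  P7 needs (5, 3) <= (8, 4) -> finishes; pool += (0, 1) = (8, 5)
  P3 needs (7, 5) <= (8, 5) -> finishes; pool += (1, 0) = (9, 5)


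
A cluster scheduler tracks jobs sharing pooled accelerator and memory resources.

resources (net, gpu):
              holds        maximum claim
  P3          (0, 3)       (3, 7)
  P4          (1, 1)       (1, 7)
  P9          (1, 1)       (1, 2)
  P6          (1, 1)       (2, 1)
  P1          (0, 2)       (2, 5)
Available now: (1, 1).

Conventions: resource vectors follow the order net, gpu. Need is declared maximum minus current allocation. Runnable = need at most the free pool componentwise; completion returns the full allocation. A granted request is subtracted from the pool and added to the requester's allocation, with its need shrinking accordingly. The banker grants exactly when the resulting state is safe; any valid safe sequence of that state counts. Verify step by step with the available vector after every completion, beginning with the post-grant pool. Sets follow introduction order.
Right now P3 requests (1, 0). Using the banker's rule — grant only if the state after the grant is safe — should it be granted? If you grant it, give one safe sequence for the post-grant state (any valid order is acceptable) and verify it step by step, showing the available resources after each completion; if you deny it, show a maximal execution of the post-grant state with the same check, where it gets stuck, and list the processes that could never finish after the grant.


GRANT: granting preserves safety; a valid post-grant sequence is P9, P6, P1, P3, P4.
Key observation: after the grant the pool drops to (0, 1), which still lets P9 finish first and unwind the rest.
Verifying the post-grant state step by step:
  pool = (0, 1)
  P9: need (0, 1) fits (0, 1); releases (1, 1), pool now (1, 2)
  P6: need (1, 0) fits (1, 2); releases (1, 1), pool now (2, 3)
  P1: need (2, 3) fits (2, 3); releases (0, 2), pool now (2, 5)
  P3: need (2, 4) fits (2, 5); releases (1, 3), pool now (3, 8)
  P4: need (0, 6) fits (3, 8); releases (1, 1), pool now (4, 9)


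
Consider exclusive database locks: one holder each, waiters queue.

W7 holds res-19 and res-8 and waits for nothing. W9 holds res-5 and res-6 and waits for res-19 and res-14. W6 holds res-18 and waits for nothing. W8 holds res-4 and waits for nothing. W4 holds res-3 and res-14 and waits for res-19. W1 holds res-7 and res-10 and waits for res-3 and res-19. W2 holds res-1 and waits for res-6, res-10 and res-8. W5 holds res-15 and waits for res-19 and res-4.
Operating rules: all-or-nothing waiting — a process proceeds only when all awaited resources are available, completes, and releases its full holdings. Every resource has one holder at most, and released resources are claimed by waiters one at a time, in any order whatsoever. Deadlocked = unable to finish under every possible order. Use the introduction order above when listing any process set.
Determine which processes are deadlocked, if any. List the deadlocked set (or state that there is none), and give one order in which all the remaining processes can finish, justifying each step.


Nothing here is deadlocked.
Key observation: the wait relation is loop-free; peeling off processes with no waits unwinds the whole state.
A valid finishing order for the others: W7, W4, W1, W6, W9, W8, W2, W5.
Step-by-step check:
  run W7 (it waits on nothing); releases res-19 and res-8
  run W4 (all its waits — res-19 — are resolved); releases res-3 and res-14
  run W1 (all its waits — res-3 and res-19 — are resolved); releases res-7 and res-10
  run W6 (it waits on nothing); releases res-18
  run W9 (all its waits — res-19 and res-14 — are resolved); releases res-5 and res-6
  run W8 (it waits on nothing); releases res-4
  run W2 (all its waits — res-6, res-10 and res-8 — are resolved); releases res-1
  run W5 (all its waits — res-19 and res-4 — are resolved); releases res-15


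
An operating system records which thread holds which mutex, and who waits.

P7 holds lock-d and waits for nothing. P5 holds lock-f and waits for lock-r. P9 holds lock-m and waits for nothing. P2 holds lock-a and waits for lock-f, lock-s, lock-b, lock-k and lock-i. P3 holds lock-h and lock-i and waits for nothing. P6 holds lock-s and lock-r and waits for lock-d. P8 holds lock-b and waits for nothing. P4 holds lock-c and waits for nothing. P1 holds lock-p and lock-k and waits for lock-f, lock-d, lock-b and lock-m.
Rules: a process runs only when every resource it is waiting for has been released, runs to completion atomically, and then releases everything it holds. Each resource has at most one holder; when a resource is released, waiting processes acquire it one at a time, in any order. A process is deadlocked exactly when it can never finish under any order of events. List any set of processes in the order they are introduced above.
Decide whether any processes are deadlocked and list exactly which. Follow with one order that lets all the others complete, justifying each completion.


Nothing here is deadlocked.
Key observation: no waiting chain loops back on itself — every chain ends at a process that waits on nothing, so everyone eventually runs.
A valid finishing order for the others: P7, P9, P6, P4, P8, P5, P1, P3, P2.
Step-by-step check:
  run P7 (it waits on nothing); releases lock-d
  run P9 (it waits on nothing); releases lock-m
  P6 waits on lock-d — all released -> runs and releases lock-s and lock-r
  run P4 (it waits on nothing); releases lock-c
  run P8 (it waits on nothing); releases lock-b
  P5 waits on lock-r — all released -> runs and releases lock-f
  P1 waits on lock-f, lock-d, lock-b and lock-m — all released -> runs and releases lock-p and lock-k
  run P3 (it waits on nothing); releases lock-h and lock-i
  P2 waits on lock-f, lock-s, lock-b, lock-k and lock-i — all released -> runs and releases lock-a


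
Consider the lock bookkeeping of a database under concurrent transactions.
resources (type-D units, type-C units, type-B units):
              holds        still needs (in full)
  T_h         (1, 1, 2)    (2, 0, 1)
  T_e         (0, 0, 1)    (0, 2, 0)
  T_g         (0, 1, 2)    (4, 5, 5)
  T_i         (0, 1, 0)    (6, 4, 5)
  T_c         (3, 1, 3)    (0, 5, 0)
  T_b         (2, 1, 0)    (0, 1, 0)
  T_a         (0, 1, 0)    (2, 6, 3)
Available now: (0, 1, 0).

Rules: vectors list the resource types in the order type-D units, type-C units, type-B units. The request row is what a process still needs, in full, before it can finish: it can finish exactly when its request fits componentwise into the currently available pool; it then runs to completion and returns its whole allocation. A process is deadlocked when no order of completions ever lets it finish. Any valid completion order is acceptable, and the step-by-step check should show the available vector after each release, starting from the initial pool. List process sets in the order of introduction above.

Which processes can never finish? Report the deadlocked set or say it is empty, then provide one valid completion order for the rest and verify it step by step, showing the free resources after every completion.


Deadlocked: T_g, T_i, T_c and T_a.
Key observation: T_b, T_e, T_h can finish, but then (3, 3, 3) is all there is, and the blocked group's type-C units demands exceed it.
A valid finishing order for the others: T_b, T_e, T_h. Step-by-step check:
  pool = (0, 1, 0)
  T_b needs (0, 1, 0) <= (0, 1, 0) -> finishes; pool += (2, 1, 0) = (2, 2, 0)
  T_e needs (0, 2, 0) <= (2, 2, 0) -> finishes; pool += (0, 0, 1) = (2, 2, 1)
  T_h needs (2, 0, 1) <= (2, 2, 1) -> finishes; pool += (1, 1, 2) = (3, 3, 3)
None of the blocked processes ever fits:
  T_g still needs (4, 5, 5) but only (3, 3, 3) is free — short on type-D units, type-C units and type-B units
  T_i still needs (6, 4, 5) but only (3, 3, 3) is free — short on type-D units, type-C units and type-B units
  T_c still needs (0, 5, 0) but only (3, 3, 3) is free — short on type-C units
  T_a still needs (2, 6, 3) but only (3, 3, 3) is free — short on type-C units
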